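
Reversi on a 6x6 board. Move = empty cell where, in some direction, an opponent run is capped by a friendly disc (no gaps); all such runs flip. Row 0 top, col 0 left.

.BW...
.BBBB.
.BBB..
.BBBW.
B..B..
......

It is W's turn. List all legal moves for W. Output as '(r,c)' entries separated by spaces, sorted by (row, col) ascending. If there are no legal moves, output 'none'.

(0,0): flips 1 -> legal
(0,3): no bracket -> illegal
(0,4): no bracket -> illegal
(0,5): no bracket -> illegal
(1,0): no bracket -> illegal
(1,5): no bracket -> illegal
(2,0): flips 1 -> legal
(2,4): flips 1 -> legal
(2,5): no bracket -> illegal
(3,0): flips 3 -> legal
(4,1): no bracket -> illegal
(4,2): flips 3 -> legal
(4,4): no bracket -> illegal
(5,0): no bracket -> illegal
(5,1): no bracket -> illegal
(5,2): flips 1 -> legal
(5,3): no bracket -> illegal
(5,4): no bracket -> illegal

Answer: (0,0) (2,0) (2,4) (3,0) (4,2) (5,2)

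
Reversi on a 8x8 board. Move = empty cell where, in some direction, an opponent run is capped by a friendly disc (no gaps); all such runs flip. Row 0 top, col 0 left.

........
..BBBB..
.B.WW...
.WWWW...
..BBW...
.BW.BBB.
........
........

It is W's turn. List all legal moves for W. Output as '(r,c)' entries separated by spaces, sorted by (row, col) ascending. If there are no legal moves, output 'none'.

(0,1): flips 1 -> legal
(0,2): flips 1 -> legal
(0,3): flips 1 -> legal
(0,4): flips 1 -> legal
(0,5): flips 1 -> legal
(0,6): flips 1 -> legal
(1,0): flips 1 -> legal
(1,1): flips 1 -> legal
(1,6): no bracket -> illegal
(2,0): no bracket -> illegal
(2,2): no bracket -> illegal
(2,5): no bracket -> illegal
(2,6): no bracket -> illegal
(3,0): no bracket -> illegal
(4,0): no bracket -> illegal
(4,1): flips 2 -> legal
(4,5): no bracket -> illegal
(4,6): no bracket -> illegal
(4,7): no bracket -> illegal
(5,0): flips 1 -> legal
(5,3): flips 2 -> legal
(5,7): no bracket -> illegal
(6,0): flips 2 -> legal
(6,1): no bracket -> illegal
(6,2): no bracket -> illegal
(6,3): no bracket -> illegal
(6,4): flips 1 -> legal
(6,5): flips 2 -> legal
(6,6): flips 1 -> legal
(6,7): no bracket -> illegal

Answer: (0,1) (0,2) (0,3) (0,4) (0,5) (0,6) (1,0) (1,1) (4,1) (5,0) (5,3) (6,0) (6,4) (6,5) (6,6)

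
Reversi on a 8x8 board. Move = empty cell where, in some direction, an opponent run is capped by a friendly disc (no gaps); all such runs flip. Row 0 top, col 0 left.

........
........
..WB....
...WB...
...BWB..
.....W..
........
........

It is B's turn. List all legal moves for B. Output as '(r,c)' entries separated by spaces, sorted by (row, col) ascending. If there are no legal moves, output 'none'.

Answer: (2,1) (3,2) (5,4) (6,5)

Derivation:
(1,1): no bracket -> illegal
(1,2): no bracket -> illegal
(1,3): no bracket -> illegal
(2,1): flips 1 -> legal
(2,4): no bracket -> illegal
(3,1): no bracket -> illegal
(3,2): flips 1 -> legal
(3,5): no bracket -> illegal
(4,2): no bracket -> illegal
(4,6): no bracket -> illegal
(5,3): no bracket -> illegal
(5,4): flips 1 -> legal
(5,6): no bracket -> illegal
(6,4): no bracket -> illegal
(6,5): flips 1 -> legal
(6,6): no bracket -> illegal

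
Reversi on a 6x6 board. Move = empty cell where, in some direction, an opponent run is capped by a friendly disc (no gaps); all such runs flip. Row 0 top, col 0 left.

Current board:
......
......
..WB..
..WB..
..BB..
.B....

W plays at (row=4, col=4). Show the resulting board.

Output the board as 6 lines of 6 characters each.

Answer: ......
......
..WB..
..WW..
..BBW.
.B....

Derivation:
Place W at (4,4); scan 8 dirs for brackets.
Dir NW: opp run (3,3) capped by W -> flip
Dir N: first cell '.' (not opp) -> no flip
Dir NE: first cell '.' (not opp) -> no flip
Dir W: opp run (4,3) (4,2), next='.' -> no flip
Dir E: first cell '.' (not opp) -> no flip
Dir SW: first cell '.' (not opp) -> no flip
Dir S: first cell '.' (not opp) -> no flip
Dir SE: first cell '.' (not opp) -> no flip
All flips: (3,3)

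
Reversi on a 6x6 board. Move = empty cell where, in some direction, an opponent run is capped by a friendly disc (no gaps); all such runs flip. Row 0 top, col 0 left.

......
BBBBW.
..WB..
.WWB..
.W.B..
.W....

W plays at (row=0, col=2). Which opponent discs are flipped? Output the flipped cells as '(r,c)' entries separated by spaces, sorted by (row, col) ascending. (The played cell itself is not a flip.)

Dir NW: edge -> no flip
Dir N: edge -> no flip
Dir NE: edge -> no flip
Dir W: first cell '.' (not opp) -> no flip
Dir E: first cell '.' (not opp) -> no flip
Dir SW: opp run (1,1), next='.' -> no flip
Dir S: opp run (1,2) capped by W -> flip
Dir SE: opp run (1,3), next='.' -> no flip

Answer: (1,2)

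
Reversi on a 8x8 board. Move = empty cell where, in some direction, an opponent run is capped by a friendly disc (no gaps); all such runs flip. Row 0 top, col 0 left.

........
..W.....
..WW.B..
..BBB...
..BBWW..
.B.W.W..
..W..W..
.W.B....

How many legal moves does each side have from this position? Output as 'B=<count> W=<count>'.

-- B to move --
(0,1): flips 2 -> legal
(0,2): flips 2 -> legal
(0,3): no bracket -> illegal
(1,1): flips 1 -> legal
(1,3): flips 1 -> legal
(1,4): flips 1 -> legal
(2,1): no bracket -> illegal
(2,4): no bracket -> illegal
(3,1): no bracket -> illegal
(3,5): no bracket -> illegal
(3,6): no bracket -> illegal
(4,6): flips 2 -> legal
(5,2): no bracket -> illegal
(5,4): flips 1 -> legal
(5,6): flips 1 -> legal
(6,0): no bracket -> illegal
(6,1): no bracket -> illegal
(6,3): flips 1 -> legal
(6,4): flips 1 -> legal
(6,6): flips 2 -> legal
(7,0): no bracket -> illegal
(7,2): no bracket -> illegal
(7,4): no bracket -> illegal
(7,5): no bracket -> illegal
(7,6): no bracket -> illegal
B mobility = 11
-- W to move --
(1,4): no bracket -> illegal
(1,5): no bracket -> illegal
(1,6): no bracket -> illegal
(2,1): no bracket -> illegal
(2,4): flips 1 -> legal
(2,6): no bracket -> illegal
(3,1): flips 1 -> legal
(3,5): no bracket -> illegal
(3,6): no bracket -> illegal
(4,0): flips 1 -> legal
(4,1): flips 3 -> legal
(5,0): no bracket -> illegal
(5,2): flips 2 -> legal
(5,4): no bracket -> illegal
(6,0): no bracket -> illegal
(6,1): no bracket -> illegal
(6,3): no bracket -> illegal
(6,4): no bracket -> illegal
(7,2): no bracket -> illegal
(7,4): no bracket -> illegal
W mobility = 5

Answer: B=11 W=5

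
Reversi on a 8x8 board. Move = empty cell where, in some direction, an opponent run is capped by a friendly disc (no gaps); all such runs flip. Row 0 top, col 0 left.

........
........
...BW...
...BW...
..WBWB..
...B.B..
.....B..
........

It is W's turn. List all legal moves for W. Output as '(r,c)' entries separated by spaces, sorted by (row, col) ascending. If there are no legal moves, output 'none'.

Answer: (1,2) (2,2) (3,2) (4,6) (5,2) (5,6) (6,2) (6,4) (6,6)

Derivation:
(1,2): flips 1 -> legal
(1,3): no bracket -> illegal
(1,4): no bracket -> illegal
(2,2): flips 2 -> legal
(3,2): flips 1 -> legal
(3,5): no bracket -> illegal
(3,6): no bracket -> illegal
(4,6): flips 1 -> legal
(5,2): flips 1 -> legal
(5,4): no bracket -> illegal
(5,6): flips 1 -> legal
(6,2): flips 1 -> legal
(6,3): no bracket -> illegal
(6,4): flips 1 -> legal
(6,6): flips 1 -> legal
(7,4): no bracket -> illegal
(7,5): no bracket -> illegal
(7,6): no bracket -> illegal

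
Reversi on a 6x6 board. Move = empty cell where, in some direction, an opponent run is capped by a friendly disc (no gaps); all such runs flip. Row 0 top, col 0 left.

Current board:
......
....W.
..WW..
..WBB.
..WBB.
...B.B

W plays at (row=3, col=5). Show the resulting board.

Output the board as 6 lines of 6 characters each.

Place W at (3,5); scan 8 dirs for brackets.
Dir NW: first cell '.' (not opp) -> no flip
Dir N: first cell '.' (not opp) -> no flip
Dir NE: edge -> no flip
Dir W: opp run (3,4) (3,3) capped by W -> flip
Dir E: edge -> no flip
Dir SW: opp run (4,4) (5,3), next=edge -> no flip
Dir S: first cell '.' (not opp) -> no flip
Dir SE: edge -> no flip
All flips: (3,3) (3,4)

Answer: ......
....W.
..WW..
..WWWW
..WBB.
...B.B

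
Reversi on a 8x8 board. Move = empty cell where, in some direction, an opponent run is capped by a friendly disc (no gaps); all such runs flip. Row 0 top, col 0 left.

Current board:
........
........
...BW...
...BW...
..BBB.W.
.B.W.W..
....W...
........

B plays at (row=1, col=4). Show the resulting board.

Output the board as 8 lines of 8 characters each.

Place B at (1,4); scan 8 dirs for brackets.
Dir NW: first cell '.' (not opp) -> no flip
Dir N: first cell '.' (not opp) -> no flip
Dir NE: first cell '.' (not opp) -> no flip
Dir W: first cell '.' (not opp) -> no flip
Dir E: first cell '.' (not opp) -> no flip
Dir SW: first cell 'B' (not opp) -> no flip
Dir S: opp run (2,4) (3,4) capped by B -> flip
Dir SE: first cell '.' (not opp) -> no flip
All flips: (2,4) (3,4)

Answer: ........
....B...
...BB...
...BB...
..BBB.W.
.B.W.W..
....W...
........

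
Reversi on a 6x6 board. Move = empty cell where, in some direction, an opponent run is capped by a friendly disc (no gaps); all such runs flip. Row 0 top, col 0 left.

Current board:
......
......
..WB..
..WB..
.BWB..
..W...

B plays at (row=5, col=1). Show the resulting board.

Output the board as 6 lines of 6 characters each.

Answer: ......
......
..WB..
..WB..
.BBB..
.BW...

Derivation:
Place B at (5,1); scan 8 dirs for brackets.
Dir NW: first cell '.' (not opp) -> no flip
Dir N: first cell 'B' (not opp) -> no flip
Dir NE: opp run (4,2) capped by B -> flip
Dir W: first cell '.' (not opp) -> no flip
Dir E: opp run (5,2), next='.' -> no flip
Dir SW: edge -> no flip
Dir S: edge -> no flip
Dir SE: edge -> no flip
All flips: (4,2)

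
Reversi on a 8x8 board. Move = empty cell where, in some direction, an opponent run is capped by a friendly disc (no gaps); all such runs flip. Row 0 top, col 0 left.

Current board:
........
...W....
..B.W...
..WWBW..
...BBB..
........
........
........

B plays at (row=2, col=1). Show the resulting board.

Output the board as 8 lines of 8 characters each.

Answer: ........
...W....
.BB.W...
..BWBW..
...BBB..
........
........
........

Derivation:
Place B at (2,1); scan 8 dirs for brackets.
Dir NW: first cell '.' (not opp) -> no flip
Dir N: first cell '.' (not opp) -> no flip
Dir NE: first cell '.' (not opp) -> no flip
Dir W: first cell '.' (not opp) -> no flip
Dir E: first cell 'B' (not opp) -> no flip
Dir SW: first cell '.' (not opp) -> no flip
Dir S: first cell '.' (not opp) -> no flip
Dir SE: opp run (3,2) capped by B -> flip
All flips: (3,2)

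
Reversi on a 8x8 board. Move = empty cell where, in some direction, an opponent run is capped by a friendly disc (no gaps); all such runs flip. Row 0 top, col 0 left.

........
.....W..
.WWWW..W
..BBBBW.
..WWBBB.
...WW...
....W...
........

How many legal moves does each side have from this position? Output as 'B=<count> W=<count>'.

Answer: B=15 W=8

Derivation:
-- B to move --
(0,4): no bracket -> illegal
(0,5): no bracket -> illegal
(0,6): flips 2 -> legal
(1,0): flips 1 -> legal
(1,1): flips 1 -> legal
(1,2): flips 2 -> legal
(1,3): flips 2 -> legal
(1,4): flips 2 -> legal
(1,6): no bracket -> illegal
(1,7): no bracket -> illegal
(2,0): no bracket -> illegal
(2,5): no bracket -> illegal
(2,6): flips 1 -> legal
(3,0): no bracket -> illegal
(3,1): no bracket -> illegal
(3,7): flips 1 -> legal
(4,1): flips 2 -> legal
(4,7): no bracket -> illegal
(5,1): flips 1 -> legal
(5,2): flips 2 -> legal
(5,5): no bracket -> illegal
(6,2): flips 1 -> legal
(6,3): flips 3 -> legal
(6,5): flips 2 -> legal
(7,3): no bracket -> illegal
(7,4): flips 2 -> legal
(7,5): no bracket -> illegal
B mobility = 15
-- W to move --
(2,5): flips 1 -> legal
(2,6): flips 2 -> legal
(3,1): flips 4 -> legal
(3,7): no bracket -> illegal
(4,1): flips 1 -> legal
(4,7): flips 3 -> legal
(5,5): flips 2 -> legal
(5,6): flips 3 -> legal
(5,7): flips 2 -> legal
W mobility = 8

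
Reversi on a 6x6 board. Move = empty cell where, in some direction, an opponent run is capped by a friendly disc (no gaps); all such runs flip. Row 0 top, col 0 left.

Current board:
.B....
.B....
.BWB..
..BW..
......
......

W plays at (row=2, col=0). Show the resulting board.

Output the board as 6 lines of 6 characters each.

Place W at (2,0); scan 8 dirs for brackets.
Dir NW: edge -> no flip
Dir N: first cell '.' (not opp) -> no flip
Dir NE: opp run (1,1), next='.' -> no flip
Dir W: edge -> no flip
Dir E: opp run (2,1) capped by W -> flip
Dir SW: edge -> no flip
Dir S: first cell '.' (not opp) -> no flip
Dir SE: first cell '.' (not opp) -> no flip
All flips: (2,1)

Answer: .B....
.B....
WWWB..
..BW..
......
......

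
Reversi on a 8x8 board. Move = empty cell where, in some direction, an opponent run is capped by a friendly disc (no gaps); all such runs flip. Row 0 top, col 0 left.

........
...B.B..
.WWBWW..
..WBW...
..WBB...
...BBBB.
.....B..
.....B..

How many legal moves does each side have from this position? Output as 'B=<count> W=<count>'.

Answer: B=11 W=11

Derivation:
-- B to move --
(1,0): flips 2 -> legal
(1,1): flips 1 -> legal
(1,2): no bracket -> illegal
(1,4): flips 2 -> legal
(1,6): flips 2 -> legal
(2,0): flips 2 -> legal
(2,6): flips 2 -> legal
(3,0): no bracket -> illegal
(3,1): flips 3 -> legal
(3,5): flips 3 -> legal
(3,6): no bracket -> illegal
(4,1): flips 2 -> legal
(4,5): flips 1 -> legal
(5,1): flips 1 -> legal
(5,2): no bracket -> illegal
B mobility = 11
-- W to move --
(0,2): flips 1 -> legal
(0,3): no bracket -> illegal
(0,4): flips 1 -> legal
(0,5): flips 1 -> legal
(0,6): flips 1 -> legal
(1,2): flips 1 -> legal
(1,4): flips 1 -> legal
(1,6): no bracket -> illegal
(2,6): no bracket -> illegal
(3,5): no bracket -> illegal
(4,5): flips 2 -> legal
(4,6): no bracket -> illegal
(4,7): no bracket -> illegal
(5,2): flips 1 -> legal
(5,7): no bracket -> illegal
(6,2): no bracket -> illegal
(6,3): no bracket -> illegal
(6,4): flips 3 -> legal
(6,6): flips 3 -> legal
(6,7): no bracket -> illegal
(7,4): no bracket -> illegal
(7,6): flips 3 -> legal
W mobility = 11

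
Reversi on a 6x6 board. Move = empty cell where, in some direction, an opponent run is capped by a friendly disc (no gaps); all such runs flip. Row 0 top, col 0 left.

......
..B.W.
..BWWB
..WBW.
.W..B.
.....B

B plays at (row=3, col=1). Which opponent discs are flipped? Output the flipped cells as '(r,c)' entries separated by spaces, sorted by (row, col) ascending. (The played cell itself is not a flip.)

Answer: (3,2)

Derivation:
Dir NW: first cell '.' (not opp) -> no flip
Dir N: first cell '.' (not opp) -> no flip
Dir NE: first cell 'B' (not opp) -> no flip
Dir W: first cell '.' (not opp) -> no flip
Dir E: opp run (3,2) capped by B -> flip
Dir SW: first cell '.' (not opp) -> no flip
Dir S: opp run (4,1), next='.' -> no flip
Dir SE: first cell '.' (not opp) -> no flip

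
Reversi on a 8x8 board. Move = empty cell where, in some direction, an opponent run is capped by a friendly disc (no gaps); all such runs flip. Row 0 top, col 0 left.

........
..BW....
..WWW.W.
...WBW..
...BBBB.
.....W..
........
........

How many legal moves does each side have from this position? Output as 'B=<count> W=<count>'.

Answer: B=11 W=8

Derivation:
-- B to move --
(0,2): flips 3 -> legal
(0,3): flips 3 -> legal
(0,4): no bracket -> illegal
(1,1): flips 2 -> legal
(1,4): flips 2 -> legal
(1,5): no bracket -> illegal
(1,6): no bracket -> illegal
(1,7): flips 2 -> legal
(2,1): no bracket -> illegal
(2,5): flips 1 -> legal
(2,7): no bracket -> illegal
(3,1): no bracket -> illegal
(3,2): flips 2 -> legal
(3,6): flips 1 -> legal
(3,7): no bracket -> illegal
(4,2): no bracket -> illegal
(5,4): no bracket -> illegal
(5,6): no bracket -> illegal
(6,4): flips 1 -> legal
(6,5): flips 1 -> legal
(6,6): flips 1 -> legal
B mobility = 11
-- W to move --
(0,1): flips 1 -> legal
(0,2): flips 1 -> legal
(0,3): no bracket -> illegal
(1,1): flips 1 -> legal
(2,1): no bracket -> illegal
(2,5): no bracket -> illegal
(3,2): no bracket -> illegal
(3,6): no bracket -> illegal
(3,7): flips 1 -> legal
(4,2): no bracket -> illegal
(4,7): no bracket -> illegal
(5,2): no bracket -> illegal
(5,3): flips 2 -> legal
(5,4): flips 2 -> legal
(5,6): flips 2 -> legal
(5,7): flips 1 -> legal
W mobility = 8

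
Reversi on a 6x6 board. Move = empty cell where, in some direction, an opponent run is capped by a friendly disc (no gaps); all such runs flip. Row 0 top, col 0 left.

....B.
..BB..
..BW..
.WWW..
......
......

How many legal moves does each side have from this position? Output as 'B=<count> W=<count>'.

-- B to move --
(1,4): no bracket -> illegal
(2,0): no bracket -> illegal
(2,1): no bracket -> illegal
(2,4): flips 1 -> legal
(3,0): no bracket -> illegal
(3,4): flips 1 -> legal
(4,0): flips 1 -> legal
(4,1): no bracket -> illegal
(4,2): flips 1 -> legal
(4,3): flips 2 -> legal
(4,4): flips 1 -> legal
B mobility = 6
-- W to move --
(0,1): flips 1 -> legal
(0,2): flips 2 -> legal
(0,3): flips 1 -> legal
(0,5): no bracket -> illegal
(1,1): flips 1 -> legal
(1,4): no bracket -> illegal
(1,5): no bracket -> illegal
(2,1): flips 1 -> legal
(2,4): no bracket -> illegal
W mobility = 5

Answer: B=6 W=5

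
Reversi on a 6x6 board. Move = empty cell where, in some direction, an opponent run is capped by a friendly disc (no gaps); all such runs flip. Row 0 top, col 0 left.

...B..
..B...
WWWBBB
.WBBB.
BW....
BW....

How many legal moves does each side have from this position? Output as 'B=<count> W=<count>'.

Answer: B=6 W=6

Derivation:
-- B to move --
(1,0): flips 1 -> legal
(1,1): flips 1 -> legal
(1,3): flips 2 -> legal
(3,0): flips 2 -> legal
(4,2): flips 1 -> legal
(5,2): flips 1 -> legal
B mobility = 6
-- W to move --
(0,1): no bracket -> illegal
(0,2): flips 1 -> legal
(0,4): no bracket -> illegal
(1,1): no bracket -> illegal
(1,3): no bracket -> illegal
(1,4): flips 2 -> legal
(1,5): no bracket -> illegal
(3,0): no bracket -> illegal
(3,5): flips 3 -> legal
(4,2): flips 1 -> legal
(4,3): flips 1 -> legal
(4,4): flips 1 -> legal
(4,5): no bracket -> illegal
W mobility = 6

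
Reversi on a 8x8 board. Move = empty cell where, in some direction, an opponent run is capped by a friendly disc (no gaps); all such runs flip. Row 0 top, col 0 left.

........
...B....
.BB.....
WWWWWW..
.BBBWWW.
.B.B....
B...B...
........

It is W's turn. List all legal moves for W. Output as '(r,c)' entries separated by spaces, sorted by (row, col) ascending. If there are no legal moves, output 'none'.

(0,2): no bracket -> illegal
(0,3): no bracket -> illegal
(0,4): flips 2 -> legal
(1,0): flips 1 -> legal
(1,1): flips 2 -> legal
(1,2): flips 2 -> legal
(1,4): no bracket -> illegal
(2,0): no bracket -> illegal
(2,3): no bracket -> illegal
(2,4): no bracket -> illegal
(4,0): flips 3 -> legal
(5,0): flips 1 -> legal
(5,2): flips 3 -> legal
(5,4): flips 1 -> legal
(5,5): no bracket -> illegal
(6,1): flips 2 -> legal
(6,2): flips 1 -> legal
(6,3): flips 2 -> legal
(6,5): no bracket -> illegal
(7,0): no bracket -> illegal
(7,1): no bracket -> illegal
(7,3): no bracket -> illegal
(7,4): no bracket -> illegal
(7,5): flips 3 -> legal

Answer: (0,4) (1,0) (1,1) (1,2) (4,0) (5,0) (5,2) (5,4) (6,1) (6,2) (6,3) (7,5)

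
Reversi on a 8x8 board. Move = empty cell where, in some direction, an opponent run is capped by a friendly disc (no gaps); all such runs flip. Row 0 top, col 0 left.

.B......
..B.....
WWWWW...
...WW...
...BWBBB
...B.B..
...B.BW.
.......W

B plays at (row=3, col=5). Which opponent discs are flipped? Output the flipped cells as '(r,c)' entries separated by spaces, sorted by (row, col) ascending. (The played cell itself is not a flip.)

Answer: (4,4)

Derivation:
Dir NW: opp run (2,4), next='.' -> no flip
Dir N: first cell '.' (not opp) -> no flip
Dir NE: first cell '.' (not opp) -> no flip
Dir W: opp run (3,4) (3,3), next='.' -> no flip
Dir E: first cell '.' (not opp) -> no flip
Dir SW: opp run (4,4) capped by B -> flip
Dir S: first cell 'B' (not opp) -> no flip
Dir SE: first cell 'B' (not opp) -> no flip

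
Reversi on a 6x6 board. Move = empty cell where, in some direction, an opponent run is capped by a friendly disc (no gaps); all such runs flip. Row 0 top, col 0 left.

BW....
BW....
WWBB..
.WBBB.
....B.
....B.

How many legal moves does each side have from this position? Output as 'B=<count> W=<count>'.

-- B to move --
(0,2): flips 1 -> legal
(1,2): flips 1 -> legal
(3,0): flips 2 -> legal
(4,0): flips 1 -> legal
(4,1): no bracket -> illegal
(4,2): no bracket -> illegal
B mobility = 4
-- W to move --
(1,2): no bracket -> illegal
(1,3): flips 1 -> legal
(1,4): no bracket -> illegal
(2,4): flips 2 -> legal
(2,5): no bracket -> illegal
(3,5): flips 3 -> legal
(4,1): no bracket -> illegal
(4,2): no bracket -> illegal
(4,3): flips 1 -> legal
(4,5): no bracket -> illegal
(5,3): no bracket -> illegal
(5,5): flips 3 -> legal
W mobility = 5

Answer: B=4 W=5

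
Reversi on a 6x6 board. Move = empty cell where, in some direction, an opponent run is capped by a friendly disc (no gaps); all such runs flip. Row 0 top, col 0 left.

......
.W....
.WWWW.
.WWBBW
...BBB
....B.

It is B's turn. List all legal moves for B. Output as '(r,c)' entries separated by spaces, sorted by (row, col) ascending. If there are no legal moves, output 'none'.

Answer: (0,0) (1,0) (1,2) (1,3) (1,4) (1,5) (2,5) (3,0)

Derivation:
(0,0): flips 2 -> legal
(0,1): no bracket -> illegal
(0,2): no bracket -> illegal
(1,0): flips 2 -> legal
(1,2): flips 1 -> legal
(1,3): flips 1 -> legal
(1,4): flips 1 -> legal
(1,5): flips 1 -> legal
(2,0): no bracket -> illegal
(2,5): flips 1 -> legal
(3,0): flips 2 -> legal
(4,0): no bracket -> illegal
(4,1): no bracket -> illegal
(4,2): no bracket -> illegal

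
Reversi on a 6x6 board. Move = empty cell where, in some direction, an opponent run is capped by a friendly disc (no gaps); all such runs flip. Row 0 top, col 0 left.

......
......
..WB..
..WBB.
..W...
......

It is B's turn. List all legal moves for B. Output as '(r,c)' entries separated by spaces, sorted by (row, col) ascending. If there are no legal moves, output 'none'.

Answer: (1,1) (2,1) (3,1) (4,1) (5,1)

Derivation:
(1,1): flips 1 -> legal
(1,2): no bracket -> illegal
(1,3): no bracket -> illegal
(2,1): flips 1 -> legal
(3,1): flips 1 -> legal
(4,1): flips 1 -> legal
(4,3): no bracket -> illegal
(5,1): flips 1 -> legal
(5,2): no bracket -> illegal
(5,3): no bracket -> illegal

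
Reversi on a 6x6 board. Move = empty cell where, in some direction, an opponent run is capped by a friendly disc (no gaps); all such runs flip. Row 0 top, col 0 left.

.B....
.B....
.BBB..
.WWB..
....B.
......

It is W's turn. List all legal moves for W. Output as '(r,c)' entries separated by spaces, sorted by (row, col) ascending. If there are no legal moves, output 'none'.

Answer: (1,0) (1,2) (1,3) (1,4) (3,4)

Derivation:
(0,0): no bracket -> illegal
(0,2): no bracket -> illegal
(1,0): flips 1 -> legal
(1,2): flips 1 -> legal
(1,3): flips 1 -> legal
(1,4): flips 1 -> legal
(2,0): no bracket -> illegal
(2,4): no bracket -> illegal
(3,0): no bracket -> illegal
(3,4): flips 1 -> legal
(3,5): no bracket -> illegal
(4,2): no bracket -> illegal
(4,3): no bracket -> illegal
(4,5): no bracket -> illegal
(5,3): no bracket -> illegal
(5,4): no bracket -> illegal
(5,5): no bracket -> illegal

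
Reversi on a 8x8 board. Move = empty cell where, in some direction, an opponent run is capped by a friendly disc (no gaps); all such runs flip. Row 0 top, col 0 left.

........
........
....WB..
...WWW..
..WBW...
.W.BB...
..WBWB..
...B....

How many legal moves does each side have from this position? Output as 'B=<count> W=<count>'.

-- B to move --
(1,3): no bracket -> illegal
(1,4): flips 3 -> legal
(1,5): no bracket -> illegal
(2,2): no bracket -> illegal
(2,3): flips 2 -> legal
(2,6): flips 2 -> legal
(3,1): flips 1 -> legal
(3,2): no bracket -> illegal
(3,6): no bracket -> illegal
(4,0): flips 2 -> legal
(4,1): flips 1 -> legal
(4,5): flips 2 -> legal
(4,6): no bracket -> illegal
(5,0): no bracket -> illegal
(5,2): no bracket -> illegal
(5,5): flips 1 -> legal
(6,0): no bracket -> illegal
(6,1): flips 1 -> legal
(7,1): flips 1 -> legal
(7,2): no bracket -> illegal
(7,4): flips 1 -> legal
(7,5): flips 1 -> legal
B mobility = 12
-- W to move --
(1,4): no bracket -> illegal
(1,5): flips 1 -> legal
(1,6): flips 1 -> legal
(2,6): flips 1 -> legal
(3,2): no bracket -> illegal
(3,6): no bracket -> illegal
(4,5): no bracket -> illegal
(5,2): flips 1 -> legal
(5,5): no bracket -> illegal
(5,6): no bracket -> illegal
(6,6): flips 1 -> legal
(7,2): no bracket -> illegal
(7,4): no bracket -> illegal
(7,5): no bracket -> illegal
(7,6): no bracket -> illegal
W mobility = 5

Answer: B=12 W=5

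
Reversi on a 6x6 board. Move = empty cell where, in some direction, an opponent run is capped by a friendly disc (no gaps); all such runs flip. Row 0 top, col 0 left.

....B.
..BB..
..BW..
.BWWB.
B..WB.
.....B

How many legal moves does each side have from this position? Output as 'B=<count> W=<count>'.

-- B to move --
(1,4): no bracket -> illegal
(2,1): no bracket -> illegal
(2,4): flips 1 -> legal
(4,1): no bracket -> illegal
(4,2): flips 2 -> legal
(5,2): flips 1 -> legal
(5,3): flips 3 -> legal
(5,4): no bracket -> illegal
B mobility = 4
-- W to move --
(0,1): flips 1 -> legal
(0,2): flips 2 -> legal
(0,3): flips 1 -> legal
(0,5): no bracket -> illegal
(1,1): flips 1 -> legal
(1,4): no bracket -> illegal
(1,5): no bracket -> illegal
(2,0): no bracket -> illegal
(2,1): flips 1 -> legal
(2,4): no bracket -> illegal
(2,5): flips 1 -> legal
(3,0): flips 1 -> legal
(3,5): flips 1 -> legal
(4,1): no bracket -> illegal
(4,2): no bracket -> illegal
(4,5): flips 2 -> legal
(5,0): no bracket -> illegal
(5,1): no bracket -> illegal
(5,3): no bracket -> illegal
(5,4): no bracket -> illegal
W mobility = 9

Answer: B=4 W=9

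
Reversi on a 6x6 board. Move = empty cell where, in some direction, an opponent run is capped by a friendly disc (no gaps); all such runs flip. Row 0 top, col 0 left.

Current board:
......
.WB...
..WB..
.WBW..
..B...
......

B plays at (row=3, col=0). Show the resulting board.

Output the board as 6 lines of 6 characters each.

Answer: ......
.WB...
..WB..
BBBW..
..B...
......

Derivation:
Place B at (3,0); scan 8 dirs for brackets.
Dir NW: edge -> no flip
Dir N: first cell '.' (not opp) -> no flip
Dir NE: first cell '.' (not opp) -> no flip
Dir W: edge -> no flip
Dir E: opp run (3,1) capped by B -> flip
Dir SW: edge -> no flip
Dir S: first cell '.' (not opp) -> no flip
Dir SE: first cell '.' (not opp) -> no flip
All flips: (3,1)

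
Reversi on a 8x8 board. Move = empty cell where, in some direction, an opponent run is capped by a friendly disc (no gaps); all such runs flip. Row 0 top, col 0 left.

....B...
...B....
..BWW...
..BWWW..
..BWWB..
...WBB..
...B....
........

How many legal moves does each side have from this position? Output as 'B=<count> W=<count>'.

Answer: B=8 W=13

Derivation:
-- B to move --
(1,2): flips 2 -> legal
(1,4): flips 4 -> legal
(1,5): flips 2 -> legal
(2,5): flips 3 -> legal
(2,6): no bracket -> illegal
(3,6): flips 3 -> legal
(4,6): flips 2 -> legal
(5,2): flips 1 -> legal
(6,2): no bracket -> illegal
(6,4): flips 1 -> legal
B mobility = 8
-- W to move --
(0,2): flips 1 -> legal
(0,3): flips 1 -> legal
(0,5): no bracket -> illegal
(1,1): flips 1 -> legal
(1,2): no bracket -> illegal
(1,4): no bracket -> illegal
(1,5): no bracket -> illegal
(2,1): flips 2 -> legal
(3,1): flips 2 -> legal
(3,6): no bracket -> illegal
(4,1): flips 2 -> legal
(4,6): flips 1 -> legal
(5,1): flips 1 -> legal
(5,2): no bracket -> illegal
(5,6): flips 3 -> legal
(6,2): no bracket -> illegal
(6,4): flips 1 -> legal
(6,5): flips 3 -> legal
(6,6): flips 1 -> legal
(7,2): no bracket -> illegal
(7,3): flips 1 -> legal
(7,4): no bracket -> illegal
W mobility = 13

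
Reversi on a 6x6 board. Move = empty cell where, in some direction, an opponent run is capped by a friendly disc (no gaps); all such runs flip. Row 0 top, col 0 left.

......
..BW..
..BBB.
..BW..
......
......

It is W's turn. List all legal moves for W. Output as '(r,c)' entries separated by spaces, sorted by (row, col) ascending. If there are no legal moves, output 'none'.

(0,1): no bracket -> illegal
(0,2): no bracket -> illegal
(0,3): no bracket -> illegal
(1,1): flips 2 -> legal
(1,4): no bracket -> illegal
(1,5): flips 1 -> legal
(2,1): no bracket -> illegal
(2,5): no bracket -> illegal
(3,1): flips 2 -> legal
(3,4): no bracket -> illegal
(3,5): flips 1 -> legal
(4,1): no bracket -> illegal
(4,2): no bracket -> illegal
(4,3): no bracket -> illegal

Answer: (1,1) (1,5) (3,1) (3,5)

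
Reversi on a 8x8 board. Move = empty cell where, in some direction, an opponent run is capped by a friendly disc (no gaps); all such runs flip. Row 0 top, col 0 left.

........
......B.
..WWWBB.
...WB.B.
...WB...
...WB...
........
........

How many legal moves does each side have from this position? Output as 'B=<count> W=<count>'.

Answer: B=8 W=7

Derivation:
-- B to move --
(1,1): flips 2 -> legal
(1,2): flips 1 -> legal
(1,3): no bracket -> illegal
(1,4): flips 1 -> legal
(1,5): no bracket -> illegal
(2,1): flips 3 -> legal
(3,1): no bracket -> illegal
(3,2): flips 2 -> legal
(3,5): no bracket -> illegal
(4,2): flips 1 -> legal
(5,2): flips 2 -> legal
(6,2): flips 1 -> legal
(6,3): no bracket -> illegal
(6,4): no bracket -> illegal
B mobility = 8
-- W to move --
(0,5): no bracket -> illegal
(0,6): no bracket -> illegal
(0,7): flips 3 -> legal
(1,4): no bracket -> illegal
(1,5): no bracket -> illegal
(1,7): no bracket -> illegal
(2,7): flips 2 -> legal
(3,5): flips 2 -> legal
(3,7): no bracket -> illegal
(4,5): flips 2 -> legal
(4,6): no bracket -> illegal
(4,7): no bracket -> illegal
(5,5): flips 2 -> legal
(6,3): no bracket -> illegal
(6,4): flips 3 -> legal
(6,5): flips 1 -> legal
W mobility = 7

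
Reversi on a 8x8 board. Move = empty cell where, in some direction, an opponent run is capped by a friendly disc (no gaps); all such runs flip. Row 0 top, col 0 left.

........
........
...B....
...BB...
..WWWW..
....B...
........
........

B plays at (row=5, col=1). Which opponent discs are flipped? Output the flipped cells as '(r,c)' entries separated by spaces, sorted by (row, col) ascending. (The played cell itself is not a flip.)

Answer: (4,2)

Derivation:
Dir NW: first cell '.' (not opp) -> no flip
Dir N: first cell '.' (not opp) -> no flip
Dir NE: opp run (4,2) capped by B -> flip
Dir W: first cell '.' (not opp) -> no flip
Dir E: first cell '.' (not opp) -> no flip
Dir SW: first cell '.' (not opp) -> no flip
Dir S: first cell '.' (not opp) -> no flip
Dir SE: first cell '.' (not opp) -> no flip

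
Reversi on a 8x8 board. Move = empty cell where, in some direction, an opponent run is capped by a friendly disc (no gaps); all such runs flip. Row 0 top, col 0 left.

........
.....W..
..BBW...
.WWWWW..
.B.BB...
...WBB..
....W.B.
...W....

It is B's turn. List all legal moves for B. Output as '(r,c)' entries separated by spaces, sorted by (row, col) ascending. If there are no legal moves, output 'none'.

(0,4): no bracket -> illegal
(0,5): no bracket -> illegal
(0,6): no bracket -> illegal
(1,3): no bracket -> illegal
(1,4): flips 2 -> legal
(1,6): no bracket -> illegal
(2,0): no bracket -> illegal
(2,1): flips 2 -> legal
(2,5): flips 2 -> legal
(2,6): flips 1 -> legal
(3,0): no bracket -> illegal
(3,6): no bracket -> illegal
(4,0): flips 1 -> legal
(4,2): flips 1 -> legal
(4,5): flips 1 -> legal
(4,6): no bracket -> illegal
(5,2): flips 1 -> legal
(6,2): flips 1 -> legal
(6,3): flips 1 -> legal
(6,5): no bracket -> illegal
(7,2): no bracket -> illegal
(7,4): flips 1 -> legal
(7,5): no bracket -> illegal

Answer: (1,4) (2,1) (2,5) (2,6) (4,0) (4,2) (4,5) (5,2) (6,2) (6,3) (7,4)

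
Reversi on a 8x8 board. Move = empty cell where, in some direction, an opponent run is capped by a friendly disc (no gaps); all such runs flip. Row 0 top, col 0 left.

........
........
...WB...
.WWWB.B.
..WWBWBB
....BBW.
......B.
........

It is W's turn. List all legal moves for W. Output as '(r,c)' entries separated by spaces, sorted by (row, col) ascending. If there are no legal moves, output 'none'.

Answer: (1,5) (2,5) (2,6) (2,7) (3,5) (5,3) (6,3) (6,5) (7,6) (7,7)

Derivation:
(1,3): no bracket -> illegal
(1,4): no bracket -> illegal
(1,5): flips 1 -> legal
(2,5): flips 2 -> legal
(2,6): flips 2 -> legal
(2,7): flips 1 -> legal
(3,5): flips 1 -> legal
(3,7): no bracket -> illegal
(5,3): flips 2 -> legal
(5,7): no bracket -> illegal
(6,3): flips 1 -> legal
(6,4): no bracket -> illegal
(6,5): flips 2 -> legal
(6,7): no bracket -> illegal
(7,5): no bracket -> illegal
(7,6): flips 1 -> legal
(7,7): flips 3 -> legal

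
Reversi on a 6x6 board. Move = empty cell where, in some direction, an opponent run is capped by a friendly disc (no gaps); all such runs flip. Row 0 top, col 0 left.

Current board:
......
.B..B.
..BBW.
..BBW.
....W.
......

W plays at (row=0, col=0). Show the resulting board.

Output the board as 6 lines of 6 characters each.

Answer: W.....
.W..B.
..WBW.
..BWW.
....W.
......

Derivation:
Place W at (0,0); scan 8 dirs for brackets.
Dir NW: edge -> no flip
Dir N: edge -> no flip
Dir NE: edge -> no flip
Dir W: edge -> no flip
Dir E: first cell '.' (not opp) -> no flip
Dir SW: edge -> no flip
Dir S: first cell '.' (not opp) -> no flip
Dir SE: opp run (1,1) (2,2) (3,3) capped by W -> flip
All flips: (1,1) (2,2) (3,3)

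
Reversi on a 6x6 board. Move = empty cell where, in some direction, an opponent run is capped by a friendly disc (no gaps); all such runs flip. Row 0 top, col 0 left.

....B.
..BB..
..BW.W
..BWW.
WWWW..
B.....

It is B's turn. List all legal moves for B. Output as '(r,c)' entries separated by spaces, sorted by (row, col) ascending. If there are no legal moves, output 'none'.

Answer: (1,4) (2,4) (3,0) (3,5) (4,4) (4,5) (5,2) (5,3) (5,4)

Derivation:
(1,4): flips 1 -> legal
(1,5): no bracket -> illegal
(2,4): flips 1 -> legal
(3,0): flips 1 -> legal
(3,1): no bracket -> illegal
(3,5): flips 2 -> legal
(4,4): flips 1 -> legal
(4,5): flips 2 -> legal
(5,1): no bracket -> illegal
(5,2): flips 1 -> legal
(5,3): flips 3 -> legal
(5,4): flips 1 -> legal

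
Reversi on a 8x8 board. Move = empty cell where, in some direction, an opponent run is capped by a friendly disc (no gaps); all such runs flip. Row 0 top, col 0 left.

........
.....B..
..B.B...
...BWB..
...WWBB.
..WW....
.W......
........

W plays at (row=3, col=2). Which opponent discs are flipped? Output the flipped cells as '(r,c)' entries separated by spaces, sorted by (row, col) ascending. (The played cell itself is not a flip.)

Answer: (3,3)

Derivation:
Dir NW: first cell '.' (not opp) -> no flip
Dir N: opp run (2,2), next='.' -> no flip
Dir NE: first cell '.' (not opp) -> no flip
Dir W: first cell '.' (not opp) -> no flip
Dir E: opp run (3,3) capped by W -> flip
Dir SW: first cell '.' (not opp) -> no flip
Dir S: first cell '.' (not opp) -> no flip
Dir SE: first cell 'W' (not opp) -> no flip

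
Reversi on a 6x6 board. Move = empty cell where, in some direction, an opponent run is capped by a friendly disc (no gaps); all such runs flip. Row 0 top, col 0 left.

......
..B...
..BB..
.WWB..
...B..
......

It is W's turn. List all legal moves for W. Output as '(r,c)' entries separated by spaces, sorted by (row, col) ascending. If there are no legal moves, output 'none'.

Answer: (0,2) (1,3) (1,4) (3,4) (5,4)

Derivation:
(0,1): no bracket -> illegal
(0,2): flips 2 -> legal
(0,3): no bracket -> illegal
(1,1): no bracket -> illegal
(1,3): flips 1 -> legal
(1,4): flips 1 -> legal
(2,1): no bracket -> illegal
(2,4): no bracket -> illegal
(3,4): flips 1 -> legal
(4,2): no bracket -> illegal
(4,4): no bracket -> illegal
(5,2): no bracket -> illegal
(5,3): no bracket -> illegal
(5,4): flips 1 -> legal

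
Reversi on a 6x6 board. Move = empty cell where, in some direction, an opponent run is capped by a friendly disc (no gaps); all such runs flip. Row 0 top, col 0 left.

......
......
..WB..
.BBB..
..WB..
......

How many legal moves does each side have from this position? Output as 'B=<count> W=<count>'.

Answer: B=8 W=4

Derivation:
-- B to move --
(1,1): flips 1 -> legal
(1,2): flips 1 -> legal
(1,3): flips 1 -> legal
(2,1): flips 1 -> legal
(4,1): flips 1 -> legal
(5,1): flips 1 -> legal
(5,2): flips 1 -> legal
(5,3): flips 1 -> legal
B mobility = 8
-- W to move --
(1,2): no bracket -> illegal
(1,3): no bracket -> illegal
(1,4): no bracket -> illegal
(2,0): flips 1 -> legal
(2,1): no bracket -> illegal
(2,4): flips 2 -> legal
(3,0): no bracket -> illegal
(3,4): no bracket -> illegal
(4,0): flips 1 -> legal
(4,1): no bracket -> illegal
(4,4): flips 2 -> legal
(5,2): no bracket -> illegal
(5,3): no bracket -> illegal
(5,4): no bracket -> illegal
W mobility = 4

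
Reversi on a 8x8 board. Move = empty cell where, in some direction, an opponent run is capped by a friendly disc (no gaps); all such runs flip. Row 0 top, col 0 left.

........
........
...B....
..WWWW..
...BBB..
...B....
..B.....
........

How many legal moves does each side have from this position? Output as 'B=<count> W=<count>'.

-- B to move --
(2,1): flips 1 -> legal
(2,2): flips 1 -> legal
(2,4): flips 1 -> legal
(2,5): flips 2 -> legal
(2,6): flips 1 -> legal
(3,1): no bracket -> illegal
(3,6): no bracket -> illegal
(4,1): flips 1 -> legal
(4,2): no bracket -> illegal
(4,6): no bracket -> illegal
B mobility = 6
-- W to move --
(1,2): flips 1 -> legal
(1,3): flips 1 -> legal
(1,4): flips 1 -> legal
(2,2): no bracket -> illegal
(2,4): no bracket -> illegal
(3,6): no bracket -> illegal
(4,2): no bracket -> illegal
(4,6): no bracket -> illegal
(5,1): no bracket -> illegal
(5,2): flips 1 -> legal
(5,4): flips 2 -> legal
(5,5): flips 2 -> legal
(5,6): flips 1 -> legal
(6,1): no bracket -> illegal
(6,3): flips 2 -> legal
(6,4): no bracket -> illegal
(7,1): flips 3 -> legal
(7,2): no bracket -> illegal
(7,3): no bracket -> illegal
W mobility = 9

Answer: B=6 W=9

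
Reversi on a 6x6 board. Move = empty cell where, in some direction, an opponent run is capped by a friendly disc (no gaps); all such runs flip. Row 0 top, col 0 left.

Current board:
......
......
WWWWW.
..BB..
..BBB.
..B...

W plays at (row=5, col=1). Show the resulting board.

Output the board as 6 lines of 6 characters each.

Answer: ......
......
WWWWW.
..BW..
..WBB.
.WB...

Derivation:
Place W at (5,1); scan 8 dirs for brackets.
Dir NW: first cell '.' (not opp) -> no flip
Dir N: first cell '.' (not opp) -> no flip
Dir NE: opp run (4,2) (3,3) capped by W -> flip
Dir W: first cell '.' (not opp) -> no flip
Dir E: opp run (5,2), next='.' -> no flip
Dir SW: edge -> no flip
Dir S: edge -> no flip
Dir SE: edge -> no flip
All flips: (3,3) (4,2)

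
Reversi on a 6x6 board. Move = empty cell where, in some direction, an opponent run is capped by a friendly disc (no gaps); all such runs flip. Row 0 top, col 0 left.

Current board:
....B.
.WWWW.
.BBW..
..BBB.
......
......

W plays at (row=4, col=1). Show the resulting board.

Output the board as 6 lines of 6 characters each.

Answer: ....B.
.WWWW.
.BBW..
..WBB.
.W....
......

Derivation:
Place W at (4,1); scan 8 dirs for brackets.
Dir NW: first cell '.' (not opp) -> no flip
Dir N: first cell '.' (not opp) -> no flip
Dir NE: opp run (3,2) capped by W -> flip
Dir W: first cell '.' (not opp) -> no flip
Dir E: first cell '.' (not opp) -> no flip
Dir SW: first cell '.' (not opp) -> no flip
Dir S: first cell '.' (not opp) -> no flip
Dir SE: first cell '.' (not opp) -> no flip
All flips: (3,2)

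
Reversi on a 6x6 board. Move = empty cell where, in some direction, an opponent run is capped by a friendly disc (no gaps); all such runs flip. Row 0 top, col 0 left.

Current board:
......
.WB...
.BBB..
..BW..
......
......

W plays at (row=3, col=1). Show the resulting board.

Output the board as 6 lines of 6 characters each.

Answer: ......
.WB...
.WBB..
.WWW..
......
......

Derivation:
Place W at (3,1); scan 8 dirs for brackets.
Dir NW: first cell '.' (not opp) -> no flip
Dir N: opp run (2,1) capped by W -> flip
Dir NE: opp run (2,2), next='.' -> no flip
Dir W: first cell '.' (not opp) -> no flip
Dir E: opp run (3,2) capped by W -> flip
Dir SW: first cell '.' (not opp) -> no flip
Dir S: first cell '.' (not opp) -> no flip
Dir SE: first cell '.' (not opp) -> no flip
All flips: (2,1) (3,2)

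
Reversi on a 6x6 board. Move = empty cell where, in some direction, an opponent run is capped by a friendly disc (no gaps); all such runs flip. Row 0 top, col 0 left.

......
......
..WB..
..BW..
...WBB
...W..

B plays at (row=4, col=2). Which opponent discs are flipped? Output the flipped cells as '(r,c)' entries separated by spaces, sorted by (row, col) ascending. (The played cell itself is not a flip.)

Dir NW: first cell '.' (not opp) -> no flip
Dir N: first cell 'B' (not opp) -> no flip
Dir NE: opp run (3,3), next='.' -> no flip
Dir W: first cell '.' (not opp) -> no flip
Dir E: opp run (4,3) capped by B -> flip
Dir SW: first cell '.' (not opp) -> no flip
Dir S: first cell '.' (not opp) -> no flip
Dir SE: opp run (5,3), next=edge -> no flip

Answer: (4,3)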